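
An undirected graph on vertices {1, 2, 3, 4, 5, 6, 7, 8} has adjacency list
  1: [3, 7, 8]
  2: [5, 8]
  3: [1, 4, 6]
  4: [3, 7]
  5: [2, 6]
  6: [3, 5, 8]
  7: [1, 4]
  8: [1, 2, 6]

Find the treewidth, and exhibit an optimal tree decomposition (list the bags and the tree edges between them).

Treewidth 2.
Bags: B1 = {1, 4, 7}  B2 = {1, 3, 4}  B3 = {1, 3, 8}  B4 = {3, 6, 8}  B5 = {2, 6, 8}  B6 = {2, 5, 6}
Tree: B1–B2, B2–B3, B3–B4, B4–B5, B5–B6

Every bag has size at most 3, so the width is 3 − 1 = 2 and tw(G) ≤ 2. Since 7–4–3–1–7 is a cycle in G, G is not acyclic. Forests are exactly the graphs of treewidth ≤ 1, so tw(G) ≥ 2. Therefore the treewidth is 2.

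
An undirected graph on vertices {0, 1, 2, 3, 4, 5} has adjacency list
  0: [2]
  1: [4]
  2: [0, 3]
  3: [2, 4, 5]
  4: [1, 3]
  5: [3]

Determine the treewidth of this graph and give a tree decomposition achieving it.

Treewidth 1.
One such decomposition:
Bags: B1 = {3, 5}  B2 = {2, 3}  B3 = {3, 4}  B4 = {0, 2}  B5 = {1, 4}
Tree: B1–B2, B2–B3, B2–B4, B3–B5

The largest bag has 2 vertices, giving width 1; this decomposition certifies tw(G) ≤ 1. Since G has at least one edge (e.g. 3–5), it is not an edgeless graph, so tw(G) ≥ 1. Combining the bounds, tw(G) = 1.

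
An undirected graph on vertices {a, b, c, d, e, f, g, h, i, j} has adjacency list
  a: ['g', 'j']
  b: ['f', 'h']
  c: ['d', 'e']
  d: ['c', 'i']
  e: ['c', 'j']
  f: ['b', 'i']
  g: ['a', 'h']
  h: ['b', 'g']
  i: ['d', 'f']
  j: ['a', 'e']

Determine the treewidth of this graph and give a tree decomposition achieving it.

Each bag holds 3 vertices, so the decomposition has width 2, which upper-bounds the treewidth. For the lower bound, G contains the cycle e–j–a–g–h–b–f–i–d–c–e, so G is not a forest; only forests have treewidth ≤ 1, hence tw(G) ≥ 2. Combining the bounds, tw(G) = 2.

Treewidth 2.
One such decomposition:
Bags: B1 = {a, e, j}  B2 = {a, e, g}  B3 = {e, g, h}  B4 = {b, e, h}  B5 = {b, e, f}  B6 = {e, f, i}  B7 = {d, e, i}  B8 = {c, d, e}
Tree: B1–B2, B2–B3, B3–B4, B4–B5, B5–B6, B6–B7, B7–B8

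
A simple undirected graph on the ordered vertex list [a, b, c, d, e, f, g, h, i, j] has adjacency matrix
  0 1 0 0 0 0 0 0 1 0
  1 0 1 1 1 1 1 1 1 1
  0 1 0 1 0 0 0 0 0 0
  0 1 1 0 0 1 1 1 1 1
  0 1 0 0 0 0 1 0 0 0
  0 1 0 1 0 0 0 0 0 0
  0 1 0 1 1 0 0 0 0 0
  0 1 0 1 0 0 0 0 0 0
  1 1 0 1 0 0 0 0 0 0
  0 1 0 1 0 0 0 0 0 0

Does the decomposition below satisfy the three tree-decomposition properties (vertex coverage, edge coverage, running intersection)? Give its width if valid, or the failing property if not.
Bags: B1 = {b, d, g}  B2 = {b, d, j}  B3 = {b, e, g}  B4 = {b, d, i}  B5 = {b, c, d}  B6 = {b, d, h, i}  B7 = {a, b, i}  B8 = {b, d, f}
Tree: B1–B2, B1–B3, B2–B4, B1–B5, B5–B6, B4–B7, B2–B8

A tree decomposition must satisfy three properties: every vertex lies in some bag; for every edge, both endpoints lie together in some bag; and for every vertex, the bags containing it form a connected subtree. Here bags containing vertex i are not connected in the tree, so the decomposition is invalid.

No — bags containing vertex i are not connected in the tree.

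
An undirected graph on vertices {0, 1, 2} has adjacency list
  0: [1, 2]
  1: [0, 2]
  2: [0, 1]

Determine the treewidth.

A width-2 tree decomposition is:
Bags: B1 = {0, 1, 2}
Tree: (single bag)
A single bag containing all 3 vertices is trivially a valid decomposition of width 2. On the other hand G contains the 3-clique {0, 1, 2}. A clique must lie in a single bag of any decomposition, so no decomposition can have width below 2. Therefore the treewidth is 2.

2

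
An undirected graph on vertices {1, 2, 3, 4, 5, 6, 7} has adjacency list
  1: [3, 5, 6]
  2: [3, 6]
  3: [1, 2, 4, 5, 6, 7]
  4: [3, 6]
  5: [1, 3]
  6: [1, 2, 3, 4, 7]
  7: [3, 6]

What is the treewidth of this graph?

A width-2 tree decomposition is:
Bags: B1 = {2, 3, 6}  B2 = {1, 3, 6}  B3 = {3, 6, 7}  B4 = {3, 4, 6}  B5 = {1, 3, 5}
Tree: B1–B2, B1–B3, B2–B4, B2–B5
The largest bag has 3 vertices, giving width 2; this decomposition certifies tw(G) ≤ 2. For the lower bound, the 3 vertices {1, 3, 5} are pairwise adjacent, and any tree decomposition puts a clique entirely inside one bag — forcing width ≥ 2. Hence tw(G) = 2 exactly.

2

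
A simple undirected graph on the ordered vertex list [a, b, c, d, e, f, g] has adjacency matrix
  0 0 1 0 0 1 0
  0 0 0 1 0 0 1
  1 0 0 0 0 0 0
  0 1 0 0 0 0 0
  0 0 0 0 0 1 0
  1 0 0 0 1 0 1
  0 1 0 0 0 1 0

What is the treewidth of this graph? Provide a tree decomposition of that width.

Treewidth 1.
One such decomposition:
Bags: B1 = {a, f}  B2 = {f, g}  B3 = {b, g}  B4 = {e, f}  B5 = {b, d}  B6 = {a, c}
Tree: B1–B2, B2–B3, B2–B4, B3–B5, B1–B6

Each bag holds 2 vertices, so the decomposition has width 1, which upper-bounds the treewidth. Since G has at least one edge (e.g. f–a), it is not an edgeless graph, so tw(G) ≥ 1. Therefore the treewidth is 1.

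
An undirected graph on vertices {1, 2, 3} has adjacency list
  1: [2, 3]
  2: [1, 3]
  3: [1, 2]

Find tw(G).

A width-2 tree decomposition is:
Bags: B1 = {1, 2, 3}
Tree: (single bag)
A single bag containing all 3 vertices is trivially a valid decomposition of width 2. Conversely, {1, 2, 3} is a clique of size 3, and the vertices of any clique must share a bag in every tree decomposition; so some bag has ≥ 3 vertices and tw(G) ≥ 2. Therefore the treewidth is 2.

2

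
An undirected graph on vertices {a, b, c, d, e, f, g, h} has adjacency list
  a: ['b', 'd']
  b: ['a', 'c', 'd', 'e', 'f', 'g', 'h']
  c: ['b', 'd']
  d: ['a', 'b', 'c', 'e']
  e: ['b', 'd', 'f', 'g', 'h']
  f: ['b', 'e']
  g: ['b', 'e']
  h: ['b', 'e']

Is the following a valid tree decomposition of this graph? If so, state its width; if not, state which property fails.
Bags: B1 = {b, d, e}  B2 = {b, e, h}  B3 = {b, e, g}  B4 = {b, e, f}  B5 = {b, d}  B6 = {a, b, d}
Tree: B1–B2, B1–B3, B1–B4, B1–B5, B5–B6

A tree decomposition must satisfy three properties: every vertex lies in some bag; for every edge, both endpoints lie together in some bag; and for every vertex, the bags containing it form a connected subtree. Here vertex c appears in no bag, so the decomposition is invalid.

No — vertex c appears in no bag.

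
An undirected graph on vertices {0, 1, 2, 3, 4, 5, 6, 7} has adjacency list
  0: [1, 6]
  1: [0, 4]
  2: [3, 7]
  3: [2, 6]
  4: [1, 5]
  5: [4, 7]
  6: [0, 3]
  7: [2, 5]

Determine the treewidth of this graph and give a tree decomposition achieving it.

Treewidth 2.
One such decomposition:
Bags: B1 = {0, 1, 4}  B2 = {0, 4, 5}  B3 = {0, 5, 7}  B4 = {0, 2, 7}  B5 = {0, 2, 3}  B6 = {0, 3, 6}
Tree: B1–B2, B2–B3, B3–B4, B4–B5, B5–B6

Every bag has size at most 3, so the width is 3 − 1 = 2 and tw(G) ≤ 2. Since 0–1–4–5–7–2–3–6–0 is a cycle in G, G is not acyclic. Forests are exactly the graphs of treewidth ≤ 1, so tw(G) ≥ 2. Combining the bounds, tw(G) = 2.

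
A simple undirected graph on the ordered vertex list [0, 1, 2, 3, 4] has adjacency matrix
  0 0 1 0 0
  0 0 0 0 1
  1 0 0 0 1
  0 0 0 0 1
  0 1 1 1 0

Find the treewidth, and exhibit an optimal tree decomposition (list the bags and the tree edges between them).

Treewidth 1.
Bags: B1 = {2, 4}  B2 = {3, 4}  B3 = {0, 2}  B4 = {1, 4}
Tree: B1–B2, B1–B3, B1–B4

Every bag has size at most 2, so the width is 2 − 1 = 1 and tw(G) ≤ 1. G has an edge, so its treewidth is at least 1. Combining the bounds, tw(G) = 1.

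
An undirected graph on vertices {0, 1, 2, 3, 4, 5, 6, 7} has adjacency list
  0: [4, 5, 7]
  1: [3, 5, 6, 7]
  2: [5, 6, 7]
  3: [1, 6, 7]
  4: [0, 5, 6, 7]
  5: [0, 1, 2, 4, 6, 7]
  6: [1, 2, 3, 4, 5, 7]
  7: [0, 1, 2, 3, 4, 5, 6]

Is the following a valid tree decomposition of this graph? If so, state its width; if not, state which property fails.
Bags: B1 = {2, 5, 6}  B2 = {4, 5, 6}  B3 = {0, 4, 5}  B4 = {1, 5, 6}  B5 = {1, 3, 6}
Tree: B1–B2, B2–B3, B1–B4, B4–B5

A tree decomposition must satisfy three properties: every vertex lies in some bag; for every edge, both endpoints lie together in some bag; and for every vertex, the bags containing it form a connected subtree. Here vertex 7 appears in no bag, so the decomposition is invalid.

No — vertex 7 appears in no bag.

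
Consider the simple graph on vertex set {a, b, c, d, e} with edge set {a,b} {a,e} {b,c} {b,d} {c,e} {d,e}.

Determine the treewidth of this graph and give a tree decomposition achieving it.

Every bag has size at most 3, so the width is 3 − 1 = 2 and tw(G) ≤ 2. For the lower bound, G contains the cycle e–c–b–d–e, so G is not a forest; only forests have treewidth ≤ 1, hence tw(G) ≥ 2. Hence tw(G) = 2 exactly.

Treewidth 2.
One optimal decomposition is:
Bags: B1 = {b, c, e}  B2 = {b, d, e}  B3 = {a, b, e}
Tree: B1–B2, B2–B3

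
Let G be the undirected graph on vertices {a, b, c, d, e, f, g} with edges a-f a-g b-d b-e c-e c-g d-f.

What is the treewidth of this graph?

2

A width-2 tree decomposition is:
Bags: B1 = {b, d, f}  B2 = {a, b, f}  B3 = {a, b, g}  B4 = {b, c, g}  B5 = {b, c, e}
Tree: B1–B2, B2–B3, B3–B4, B4–B5
Every bag has size at most 3, so the width is 3 − 1 = 2 and tw(G) ≤ 2. The edges b–d–f–a–g–c–e–b form a cycle, so G is not a tree and its treewidth is at least 2. The upper and lower bounds meet at 2, so that is the treewidth.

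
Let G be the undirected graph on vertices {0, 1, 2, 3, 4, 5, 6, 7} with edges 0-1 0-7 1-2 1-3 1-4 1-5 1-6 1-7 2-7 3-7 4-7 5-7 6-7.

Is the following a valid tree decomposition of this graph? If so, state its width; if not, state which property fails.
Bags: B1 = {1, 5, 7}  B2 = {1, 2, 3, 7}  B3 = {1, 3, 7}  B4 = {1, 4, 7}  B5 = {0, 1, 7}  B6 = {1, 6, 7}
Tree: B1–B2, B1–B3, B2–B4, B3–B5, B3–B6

No — bags containing vertex 3 are not connected in the tree.

A tree decomposition must satisfy three properties: every vertex lies in some bag; for every edge, both endpoints lie together in some bag; and for every vertex, the bags containing it form a connected subtree. Here bags containing vertex 3 are not connected in the tree, so the decomposition is invalid.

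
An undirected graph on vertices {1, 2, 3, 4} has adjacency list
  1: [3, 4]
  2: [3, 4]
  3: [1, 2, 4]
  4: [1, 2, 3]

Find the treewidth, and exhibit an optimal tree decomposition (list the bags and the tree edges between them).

Every bag has size at most 3, so the width is 3 − 1 = 2 and tw(G) ≤ 2. On the other hand G contains the 3-clique {1, 3, 4}. A clique must lie in a single bag of any decomposition, so no decomposition can have width below 2. Hence tw(G) = 2 exactly.

Treewidth 2.
One optimal decomposition is:
Bags: B1 = {1, 3, 4}  B2 = {2, 3, 4}
Tree: B1–B2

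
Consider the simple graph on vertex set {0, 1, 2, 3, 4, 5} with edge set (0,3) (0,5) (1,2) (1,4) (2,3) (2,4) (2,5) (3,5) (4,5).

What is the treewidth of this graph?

2

A width-2 tree decomposition is:
Bags: B1 = {2, 3, 5}  B2 = {2, 4, 5}  B3 = {1, 2, 4}  B4 = {0, 3, 5}
Tree: B1–B2, B2–B3, B1–B4
Each bag holds 3 vertices, so the decomposition has width 2, which upper-bounds the treewidth. On the other hand G contains the 3-clique {0, 3, 5}. A clique must lie in a single bag of any decomposition, so no decomposition can have width below 2. The upper and lower bounds meet at 2, so that is the treewidth.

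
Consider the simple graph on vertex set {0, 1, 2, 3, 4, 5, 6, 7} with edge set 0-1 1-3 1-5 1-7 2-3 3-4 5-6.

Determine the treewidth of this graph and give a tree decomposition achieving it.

Treewidth 1.
One optimal decomposition is:
Bags: B1 = {1, 3}  B2 = {2, 3}  B3 = {3, 4}  B4 = {0, 1}  B5 = {1, 5}  B6 = {1, 7}  B7 = {5, 6}
Tree: B1–B2, B2–B3, B1–B4, B4–B5, B1–B6, B5–B7

The largest bag has 2 vertices, giving width 1; this decomposition certifies tw(G) ≤ 1. Any graph with an edge has treewidth ≥ 1, and G has the edge 3–1. Therefore the treewidth is 1.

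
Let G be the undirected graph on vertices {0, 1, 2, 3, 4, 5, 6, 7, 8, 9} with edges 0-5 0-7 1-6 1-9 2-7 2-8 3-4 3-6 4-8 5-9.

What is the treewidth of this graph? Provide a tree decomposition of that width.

Every bag has size at most 3, so the width is 3 − 1 = 2 and tw(G) ≤ 2. The edges 2–8–4–3–6–1–9–5–0–7–2 form a cycle, so G is not a tree and its treewidth is at least 2. Hence tw(G) = 2 exactly.

Treewidth 2.
Bags: B1 = {2, 4, 8}  B2 = {2, 3, 4}  B3 = {2, 3, 6}  B4 = {1, 2, 6}  B5 = {1, 2, 9}  B6 = {2, 5, 9}  B7 = {0, 2, 5}  B8 = {0, 2, 7}
Tree: B1–B2, B2–B3, B3–B4, B4–B5, B5–B6, B6–B7, B7–B8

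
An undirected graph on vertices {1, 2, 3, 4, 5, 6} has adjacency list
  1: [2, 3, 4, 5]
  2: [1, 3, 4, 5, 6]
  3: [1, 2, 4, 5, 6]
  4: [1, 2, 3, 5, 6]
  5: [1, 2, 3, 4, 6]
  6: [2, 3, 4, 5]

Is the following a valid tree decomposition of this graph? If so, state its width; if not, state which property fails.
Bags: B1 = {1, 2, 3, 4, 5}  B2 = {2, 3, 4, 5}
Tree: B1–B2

No — vertex 6 appears in no bag.

A tree decomposition must satisfy three properties: every vertex lies in some bag; for every edge, both endpoints lie together in some bag; and for every vertex, the bags containing it form a connected subtree. Here vertex 6 appears in no bag, so the decomposition is invalid.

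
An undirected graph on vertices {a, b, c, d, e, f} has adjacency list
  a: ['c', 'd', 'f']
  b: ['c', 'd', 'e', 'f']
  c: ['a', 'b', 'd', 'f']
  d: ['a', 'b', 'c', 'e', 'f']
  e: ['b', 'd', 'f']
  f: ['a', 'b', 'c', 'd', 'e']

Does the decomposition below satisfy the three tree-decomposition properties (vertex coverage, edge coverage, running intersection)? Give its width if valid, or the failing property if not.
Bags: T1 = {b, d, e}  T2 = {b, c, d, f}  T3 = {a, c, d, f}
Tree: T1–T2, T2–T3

A tree decomposition must satisfy three properties: every vertex lies in some bag; for every edge, both endpoints lie together in some bag; and for every vertex, the bags containing it form a connected subtree. Here edge (f,e) lies in no bag, so the decomposition is invalid.

No — edge (f,e) lies in no bag.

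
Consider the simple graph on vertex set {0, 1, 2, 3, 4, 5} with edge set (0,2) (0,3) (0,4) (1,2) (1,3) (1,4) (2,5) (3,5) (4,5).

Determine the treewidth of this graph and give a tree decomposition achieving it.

Each bag holds 4 vertices, so the decomposition has width 3, which upper-bounds the treewidth. For the lower bound: the 4 vertex sets {0,3}, {4,5}, {1}, {2} are disjoint, each induces a connected subgraph, and every pair is joined by at least one edge of G. Contracting each set to a single vertex therefore yields K_{4} as a minor, and since treewidth is minor-monotone, tw(G) ≥ tw(K_{4}) = 3. Therefore the treewidth is 3.

Treewidth 3.
Bags: B1 = {0, 1, 3, 5}  B2 = {0, 1, 4, 5}  B3 = {0, 1, 2, 5}
Tree: B1–B2, B2–B3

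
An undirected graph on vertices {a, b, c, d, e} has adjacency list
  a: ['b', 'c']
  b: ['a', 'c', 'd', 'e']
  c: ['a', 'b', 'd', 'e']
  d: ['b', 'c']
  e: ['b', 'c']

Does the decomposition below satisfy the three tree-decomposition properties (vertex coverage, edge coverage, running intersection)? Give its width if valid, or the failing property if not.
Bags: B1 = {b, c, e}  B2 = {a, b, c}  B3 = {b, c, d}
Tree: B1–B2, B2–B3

Yes; width 2.

Vertex coverage: the bags together contain {a, b, c, d, e}, the full vertex set. Edge coverage: each edge of G has both endpoints in at least one bag. Running intersection: for every vertex, the bags containing it form a connected subtree. All three properties hold, so this is a valid tree decomposition of width max|bag| − 1 = 2, and hence tw(G) ≤ 2.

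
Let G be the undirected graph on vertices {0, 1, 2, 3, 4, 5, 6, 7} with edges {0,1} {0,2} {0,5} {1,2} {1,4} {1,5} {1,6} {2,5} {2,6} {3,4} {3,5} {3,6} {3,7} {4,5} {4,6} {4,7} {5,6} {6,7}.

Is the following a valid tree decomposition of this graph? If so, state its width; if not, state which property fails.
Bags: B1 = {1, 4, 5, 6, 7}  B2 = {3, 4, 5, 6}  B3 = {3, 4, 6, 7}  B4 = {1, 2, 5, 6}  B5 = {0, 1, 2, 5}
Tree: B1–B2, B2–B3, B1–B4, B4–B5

No — bags containing vertex 7 are not connected in the tree.

A tree decomposition must satisfy three properties: every vertex lies in some bag; for every edge, both endpoints lie together in some bag; and for every vertex, the bags containing it form a connected subtree. Here bags containing vertex 7 are not connected in the tree, so the decomposition is invalid.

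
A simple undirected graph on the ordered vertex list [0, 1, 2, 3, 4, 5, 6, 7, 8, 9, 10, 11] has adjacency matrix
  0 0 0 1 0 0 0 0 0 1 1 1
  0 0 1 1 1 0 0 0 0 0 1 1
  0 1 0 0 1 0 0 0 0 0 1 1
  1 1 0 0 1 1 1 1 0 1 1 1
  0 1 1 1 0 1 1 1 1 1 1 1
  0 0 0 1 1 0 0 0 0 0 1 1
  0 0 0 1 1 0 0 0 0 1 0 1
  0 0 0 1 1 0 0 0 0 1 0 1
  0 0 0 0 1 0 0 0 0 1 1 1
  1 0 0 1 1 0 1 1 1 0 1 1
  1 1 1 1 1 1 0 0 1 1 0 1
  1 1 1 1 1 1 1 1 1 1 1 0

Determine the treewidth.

A width-4 tree decomposition is:
Bags: B1 = {3, 4, 9, 10, 11}  B2 = {0, 3, 9, 10, 11}  B3 = {3, 4, 6, 9, 11}  B4 = {4, 8, 9, 10, 11}  B5 = {1, 3, 4, 10, 11}  B6 = {1, 2, 4, 10, 11}  B7 = {3, 4, 5, 10, 11}  B8 = {3, 4, 7, 9, 11}
Tree: B1–B2, B1–B3, B1–B4, B1–B5, B5–B6, B1–B7, B1–B8
The largest bag has 5 vertices, giving width 4; this decomposition certifies tw(G) ≤ 4. On the other hand G contains the 5-clique {0, 3, 9, 10, 11}. A clique must lie in a single bag of any decomposition, so no decomposition can have width below 4. Combining the bounds, tw(G) = 4.

4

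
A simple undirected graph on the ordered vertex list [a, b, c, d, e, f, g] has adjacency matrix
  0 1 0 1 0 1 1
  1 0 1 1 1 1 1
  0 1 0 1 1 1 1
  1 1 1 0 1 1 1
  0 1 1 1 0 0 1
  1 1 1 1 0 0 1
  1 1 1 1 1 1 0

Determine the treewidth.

4

A width-4 tree decomposition is:
Bags: B1 = {b, c, d, e, g}  B2 = {b, c, d, f, g}  B3 = {a, b, d, f, g}
Tree: B1–B2, B2–B3
Each bag holds 5 vertices, so the decomposition has width 4, which upper-bounds the treewidth. On the other hand G contains the 5-clique {b, c, d, e, g}. A clique must lie in a single bag of any decomposition, so no decomposition can have width below 4. Combining the bounds, tw(G) = 4.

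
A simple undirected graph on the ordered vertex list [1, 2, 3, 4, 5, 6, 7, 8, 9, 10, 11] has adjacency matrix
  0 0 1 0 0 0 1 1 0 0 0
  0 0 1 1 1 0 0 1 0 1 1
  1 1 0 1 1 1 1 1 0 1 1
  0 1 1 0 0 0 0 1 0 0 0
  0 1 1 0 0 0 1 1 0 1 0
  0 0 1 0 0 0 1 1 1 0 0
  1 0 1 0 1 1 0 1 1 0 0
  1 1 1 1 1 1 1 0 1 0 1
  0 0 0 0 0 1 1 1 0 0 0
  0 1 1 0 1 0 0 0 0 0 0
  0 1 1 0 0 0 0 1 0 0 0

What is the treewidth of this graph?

3

A width-3 tree decomposition is:
Bags: B1 = {3, 6, 7, 8}  B2 = {3, 5, 7, 8}  B3 = {1, 3, 7, 8}  B4 = {2, 3, 5, 8}  B5 = {2, 3, 4, 8}  B6 = {2, 3, 5, 10}  B7 = {2, 3, 8, 11}  B8 = {6, 7, 8, 9}
Tree: B1–B2, B1–B3, B2–B4, B4–B5, B4–B6, B4–B7, B1–B8
Each bag holds 4 vertices, so the decomposition has width 3, which upper-bounds the treewidth. On the other hand G contains the 4-clique {6, 7, 8, 9}. A clique must lie in a single bag of any decomposition, so no decomposition can have width below 3. Combining the bounds, tw(G) = 3.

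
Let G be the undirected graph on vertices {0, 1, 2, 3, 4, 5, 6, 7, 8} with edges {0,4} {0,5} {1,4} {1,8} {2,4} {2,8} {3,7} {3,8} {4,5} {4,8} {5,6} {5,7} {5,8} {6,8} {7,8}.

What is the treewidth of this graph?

A width-2 tree decomposition is:
Bags: B1 = {4, 5, 8}  B2 = {0, 4, 5}  B3 = {5, 6, 8}  B4 = {5, 7, 8}  B5 = {2, 4, 8}  B6 = {1, 4, 8}  B7 = {3, 7, 8}
Tree: B1–B2, B1–B3, B3–B4, B1–B5, B1–B6, B4–B7
The largest bag has 3 vertices, giving width 2; this decomposition certifies tw(G) ≤ 2. For the lower bound, the 3 vertices {0, 4, 5} are pairwise adjacent, and any tree decomposition puts a clique entirely inside one bag — forcing width ≥ 2. Therefore the treewidth is 2.

2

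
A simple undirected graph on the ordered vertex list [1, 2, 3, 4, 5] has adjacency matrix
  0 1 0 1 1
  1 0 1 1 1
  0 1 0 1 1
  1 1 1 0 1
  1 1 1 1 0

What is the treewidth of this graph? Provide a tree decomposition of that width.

Treewidth 3.
Bags: B1 = {1, 2, 4, 5}  B2 = {2, 3, 4, 5}
Tree: B1–B2

Every bag has size at most 4, so the width is 4 − 1 = 3 and tw(G) ≤ 3. On the other hand G contains the 4-clique {1, 2, 4, 5}. A clique must lie in a single bag of any decomposition, so no decomposition can have width below 3. The upper and lower bounds meet at 3, so that is the treewidth.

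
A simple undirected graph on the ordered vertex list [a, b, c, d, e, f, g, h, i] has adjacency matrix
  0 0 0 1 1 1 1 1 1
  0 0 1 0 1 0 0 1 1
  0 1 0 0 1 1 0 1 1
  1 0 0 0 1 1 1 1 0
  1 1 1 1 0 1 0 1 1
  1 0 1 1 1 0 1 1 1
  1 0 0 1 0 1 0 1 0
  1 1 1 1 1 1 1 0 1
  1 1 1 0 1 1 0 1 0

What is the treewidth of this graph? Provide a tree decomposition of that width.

Treewidth 4.
Bags: B1 = {a, e, f, h, i}  B2 = {c, e, f, h, i}  B3 = {b, c, e, h, i}  B4 = {a, d, e, f, h}  B5 = {a, d, f, g, h}
Tree: B1–B2, B2–B3, B1–B4, B4–B5

The largest bag has 5 vertices, giving width 4; this decomposition certifies tw(G) ≤ 4. On the other hand G contains the 5-clique {c, e, f, h, i}. A clique must lie in a single bag of any decomposition, so no decomposition can have width below 4. Hence tw(G) = 4 exactly.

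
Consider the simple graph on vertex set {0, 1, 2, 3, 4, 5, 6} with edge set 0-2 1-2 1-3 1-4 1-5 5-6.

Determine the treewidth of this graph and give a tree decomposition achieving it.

Treewidth 1.
One such decomposition:
Bags: B1 = {1, 2}  B2 = {1, 4}  B3 = {0, 2}  B4 = {1, 5}  B5 = {5, 6}  B6 = {1, 3}
Tree: B1–B2, B1–B3, B2–B4, B4–B5, B2–B6

Every bag has size at most 2, so the width is 2 − 1 = 1 and tw(G) ≤ 1. Any graph with an edge has treewidth ≥ 1, and G has the edge 2–1. Hence tw(G) = 1 exactly.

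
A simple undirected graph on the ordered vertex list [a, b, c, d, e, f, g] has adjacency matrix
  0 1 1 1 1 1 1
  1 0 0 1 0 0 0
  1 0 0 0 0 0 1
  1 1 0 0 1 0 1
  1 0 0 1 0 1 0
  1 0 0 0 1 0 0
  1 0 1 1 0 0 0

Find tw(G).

A width-2 tree decomposition is:
Bags: B1 = {a, d, e}  B2 = {a, e, f}  B3 = {a, b, d}  B4 = {a, d, g}  B5 = {a, c, g}
Tree: B1–B2, B1–B3, B3–B4, B4–B5
The largest bag has 3 vertices, giving width 2; this decomposition certifies tw(G) ≤ 2. For the lower bound, the 3 vertices {a, d, g} are pairwise adjacent, and any tree decomposition puts a clique entirely inside one bag — forcing width ≥ 2. The upper and lower bounds meet at 2, so that is the treewidth.

2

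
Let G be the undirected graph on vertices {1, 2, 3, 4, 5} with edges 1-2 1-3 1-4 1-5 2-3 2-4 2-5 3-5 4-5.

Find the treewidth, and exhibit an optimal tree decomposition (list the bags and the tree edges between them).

Treewidth 3.
One such decomposition:
Bags: B1 = {1, 2, 3, 5}  B2 = {1, 2, 4, 5}
Tree: B1–B2

Each bag holds 4 vertices, so the decomposition has width 3, which upper-bounds the treewidth. On the other hand G contains the 4-clique {1, 2, 3, 5}. A clique must lie in a single bag of any decomposition, so no decomposition can have width below 3. The upper and lower bounds meet at 3, so that is the treewidth.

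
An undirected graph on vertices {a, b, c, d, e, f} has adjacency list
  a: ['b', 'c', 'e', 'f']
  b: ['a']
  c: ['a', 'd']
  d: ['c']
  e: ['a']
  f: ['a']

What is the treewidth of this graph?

1

A width-1 tree decomposition is:
Bags: B1 = {a, c}  B2 = {c, d}  B3 = {a, b}  B4 = {a, f}  B5 = {a, e}
Tree: B1–B2, B1–B3, B3–B4, B4–B5
Every bag has size at most 2, so the width is 2 − 1 = 1 and tw(G) ≤ 1. G has an edge, so its treewidth is at least 1. Combining the bounds, tw(G) = 1.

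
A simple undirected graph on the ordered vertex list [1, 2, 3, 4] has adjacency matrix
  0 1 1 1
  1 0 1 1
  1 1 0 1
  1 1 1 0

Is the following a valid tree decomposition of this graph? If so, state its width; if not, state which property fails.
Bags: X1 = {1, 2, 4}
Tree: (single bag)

A tree decomposition must satisfy three properties: every vertex lies in some bag; for every edge, both endpoints lie together in some bag; and for every vertex, the bags containing it form a connected subtree. Here vertex 3 appears in no bag, so the decomposition is invalid.

No — vertex 3 appears in no bag.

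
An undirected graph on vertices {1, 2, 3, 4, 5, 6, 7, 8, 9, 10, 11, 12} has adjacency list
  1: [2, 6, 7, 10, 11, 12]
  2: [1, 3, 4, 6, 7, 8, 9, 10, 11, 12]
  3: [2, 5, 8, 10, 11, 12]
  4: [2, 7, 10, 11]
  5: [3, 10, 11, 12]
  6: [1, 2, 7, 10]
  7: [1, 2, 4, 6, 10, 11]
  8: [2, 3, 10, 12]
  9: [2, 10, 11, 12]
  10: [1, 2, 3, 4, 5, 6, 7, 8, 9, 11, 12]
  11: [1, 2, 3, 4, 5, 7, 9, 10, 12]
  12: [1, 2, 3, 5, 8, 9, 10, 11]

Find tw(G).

4

A width-4 tree decomposition is:
Bags: B1 = {2, 3, 8, 10, 12}  B2 = {2, 3, 10, 11, 12}  B3 = {1, 2, 10, 11, 12}  B4 = {1, 2, 7, 10, 11}  B5 = {3, 5, 10, 11, 12}  B6 = {2, 4, 7, 10, 11}  B7 = {2, 9, 10, 11, 12}  B8 = {1, 2, 6, 7, 10}
Tree: B1–B2, B2–B3, B3–B4, B2–B5, B4–B6, B2–B7, B4–B8
Each bag holds 5 vertices, so the decomposition has width 4, which upper-bounds the treewidth. On the other hand G contains the 5-clique {2, 3, 8, 10, 12}. A clique must lie in a single bag of any decomposition, so no decomposition can have width below 4. Therefore the treewidth is 4.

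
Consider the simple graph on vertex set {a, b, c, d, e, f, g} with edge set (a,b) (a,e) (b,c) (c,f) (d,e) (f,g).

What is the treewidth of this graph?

A width-1 tree decomposition is:
Bags: B1 = {d, e}  B2 = {a, e}  B3 = {a, b}  B4 = {b, c}  B5 = {c, f}  B6 = {f, g}
Tree: B1–B2, B2–B3, B3–B4, B4–B5, B5–B6
Each bag holds 2 vertices, so the decomposition has width 1, which upper-bounds the treewidth. Since G has at least one edge (e.g. d–e), it is not an edgeless graph, so tw(G) ≥ 1. The upper and lower bounds meet at 1, so that is the treewidth.

1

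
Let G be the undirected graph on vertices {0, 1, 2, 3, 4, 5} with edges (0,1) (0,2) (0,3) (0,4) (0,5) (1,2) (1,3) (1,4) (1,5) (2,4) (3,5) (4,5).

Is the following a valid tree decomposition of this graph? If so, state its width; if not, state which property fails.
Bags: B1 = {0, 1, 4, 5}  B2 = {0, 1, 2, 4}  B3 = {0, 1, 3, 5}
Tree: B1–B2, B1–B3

Checking the three conditions: (i) the bags cover all of {0, 1, 2, 3, 4, 5}; (ii) for each edge, some bag contains both endpoints; (iii) the bags containing any fixed vertex form a subtree. All hold, so the decomposition is valid with width 4 − 1 = 3.

Yes; width 3.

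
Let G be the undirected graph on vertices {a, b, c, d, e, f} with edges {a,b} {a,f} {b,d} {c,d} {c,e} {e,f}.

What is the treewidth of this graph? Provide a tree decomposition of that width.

Treewidth 2.
Bags: B1 = {c, e, f}  B2 = {a, c, f}  B3 = {a, b, c}  B4 = {b, c, d}
Tree: B1–B2, B2–B3, B3–B4

Every bag has size at most 3, so the width is 3 − 1 = 2 and tw(G) ≤ 2. Since c–e–f–a–b–d–c is a cycle in G, G is not acyclic. Forests are exactly the graphs of treewidth ≤ 1, so tw(G) ≥ 2. The upper and lower bounds meet at 2, so that is the treewidth.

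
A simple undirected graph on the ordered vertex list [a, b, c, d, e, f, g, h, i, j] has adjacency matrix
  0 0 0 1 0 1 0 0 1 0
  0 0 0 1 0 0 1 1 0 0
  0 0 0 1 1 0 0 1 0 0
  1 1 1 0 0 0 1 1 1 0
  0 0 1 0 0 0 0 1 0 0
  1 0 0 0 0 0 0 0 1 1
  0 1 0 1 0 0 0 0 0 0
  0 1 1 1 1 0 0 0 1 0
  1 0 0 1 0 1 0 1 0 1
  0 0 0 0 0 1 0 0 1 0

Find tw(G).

2

A width-2 tree decomposition is:
Bags: B1 = {b, d, h}  B2 = {d, h, i}  B3 = {a, d, i}  B4 = {a, f, i}  B5 = {b, d, g}  B6 = {c, d, h}  B7 = {c, e, h}  B8 = {f, i, j}
Tree: B1–B2, B2–B3, B3–B4, B1–B5, B1–B6, B6–B7, B4–B8
Each bag holds 3 vertices, so the decomposition has width 2, which upper-bounds the treewidth. On the other hand G contains the 3-clique {b, d, g}. A clique must lie in a single bag of any decomposition, so no decomposition can have width below 2. The upper and lower bounds meet at 2, so that is the treewidth.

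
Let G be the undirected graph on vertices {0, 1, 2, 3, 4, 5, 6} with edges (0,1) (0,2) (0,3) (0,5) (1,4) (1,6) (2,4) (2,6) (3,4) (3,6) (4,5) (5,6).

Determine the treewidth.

3

A width-3 tree decomposition is:
Bags: B1 = {0, 1, 4, 6}  B2 = {0, 2, 4, 6}  B3 = {0, 3, 4, 6}  B4 = {0, 4, 5, 6}
Tree: B1–B2, B2–B3, B3–B4
Every bag has size at most 4, so the width is 4 − 1 = 3 and tw(G) ≤ 3. For the lower bound: the 4 vertex sets {1,6}, {2,4}, {0}, {3} are disjoint, each induces a connected subgraph, and every pair is joined by at least one edge of G. Contracting each set to a single vertex therefore yields K_{4} as a minor, and since treewidth is minor-monotone, tw(G) ≥ tw(K_{4}) = 3. The upper and lower bounds meet at 3, so that is the treewidth.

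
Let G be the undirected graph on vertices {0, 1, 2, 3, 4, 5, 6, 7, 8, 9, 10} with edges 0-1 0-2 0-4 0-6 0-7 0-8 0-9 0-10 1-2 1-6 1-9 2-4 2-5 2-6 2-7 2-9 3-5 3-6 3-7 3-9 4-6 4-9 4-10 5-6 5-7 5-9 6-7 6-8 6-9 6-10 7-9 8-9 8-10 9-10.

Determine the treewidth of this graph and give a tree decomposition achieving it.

Treewidth 4.
One optimal decomposition is:
Bags: B1 = {0, 6, 8, 9, 10}  B2 = {0, 4, 6, 9, 10}  B3 = {0, 2, 4, 6, 9}  B4 = {0, 2, 6, 7, 9}  B5 = {0, 1, 2, 6, 9}  B6 = {2, 5, 6, 7, 9}  B7 = {3, 5, 6, 7, 9}
Tree: B1–B2, B2–B3, B3–B4, B3–B5, B4–B6, B6–B7

Every bag has size at most 5, so the width is 5 − 1 = 4 and tw(G) ≤ 4. For the lower bound, the 5 vertices {0, 6, 8, 9, 10} are pairwise adjacent, and any tree decomposition puts a clique entirely inside one bag — forcing width ≥ 4. The upper and lower bounds meet at 4, so that is the treewidth.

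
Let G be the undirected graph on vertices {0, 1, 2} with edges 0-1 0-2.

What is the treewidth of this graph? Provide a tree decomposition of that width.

Treewidth 1.
One optimal decomposition is:
Bags: B1 = {0, 2}  B2 = {0, 1}
Tree: B1–B2

Each bag holds 2 vertices, so the decomposition has width 1, which upper-bounds the treewidth. Since G has at least one edge (e.g. 0–2), it is not an edgeless graph, so tw(G) ≥ 1. Therefore the treewidth is 1.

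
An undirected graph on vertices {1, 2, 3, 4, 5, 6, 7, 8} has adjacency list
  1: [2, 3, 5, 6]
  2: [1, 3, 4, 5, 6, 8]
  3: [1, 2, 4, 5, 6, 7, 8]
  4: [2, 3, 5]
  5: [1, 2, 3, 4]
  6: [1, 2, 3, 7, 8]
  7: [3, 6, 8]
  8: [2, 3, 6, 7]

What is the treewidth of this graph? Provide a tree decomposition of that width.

Treewidth 3.
Bags: B1 = {2, 3, 6, 8}  B2 = {3, 6, 7, 8}  B3 = {1, 2, 3, 6}  B4 = {1, 2, 3, 5}  B5 = {2, 3, 4, 5}
Tree: B1–B2, B1–B3, B3–B4, B4–B5

Every bag has size at most 4, so the width is 4 − 1 = 3 and tw(G) ≤ 3. Conversely, {2, 3, 6, 8} is a clique of size 4, and the vertices of any clique must share a bag in every tree decomposition; so some bag has ≥ 4 vertices and tw(G) ≥ 3. Therefore the treewidth is 3.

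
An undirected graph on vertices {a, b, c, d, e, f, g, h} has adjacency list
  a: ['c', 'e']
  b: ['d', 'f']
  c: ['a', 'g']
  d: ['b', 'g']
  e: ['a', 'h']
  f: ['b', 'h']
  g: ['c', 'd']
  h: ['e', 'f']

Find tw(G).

2

A width-2 tree decomposition is:
Bags: B1 = {b, d, f}  B2 = {d, f, g}  B3 = {c, f, g}  B4 = {a, c, f}  B5 = {a, e, f}  B6 = {e, f, h}
Tree: B1–B2, B2–B3, B3–B4, B4–B5, B5–B6
Each bag holds 3 vertices, so the decomposition has width 2, which upper-bounds the treewidth. For the lower bound, G contains the cycle f–b–d–g–c–a–e–h–f, so G is not a forest; only forests have treewidth ≤ 1, hence tw(G) ≥ 2. The upper and lower bounds meet at 2, so that is the treewidth.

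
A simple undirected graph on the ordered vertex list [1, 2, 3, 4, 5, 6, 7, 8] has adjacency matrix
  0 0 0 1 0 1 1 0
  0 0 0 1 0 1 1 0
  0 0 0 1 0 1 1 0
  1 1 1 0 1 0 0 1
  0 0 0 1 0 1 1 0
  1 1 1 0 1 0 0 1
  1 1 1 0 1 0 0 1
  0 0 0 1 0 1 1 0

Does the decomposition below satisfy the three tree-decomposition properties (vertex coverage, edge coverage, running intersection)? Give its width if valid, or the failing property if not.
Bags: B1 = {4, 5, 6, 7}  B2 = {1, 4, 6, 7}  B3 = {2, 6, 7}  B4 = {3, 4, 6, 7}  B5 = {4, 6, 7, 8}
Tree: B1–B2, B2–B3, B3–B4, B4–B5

A tree decomposition must satisfy three properties: every vertex lies in some bag; for every edge, both endpoints lie together in some bag; and for every vertex, the bags containing it form a connected subtree. Here edge (4,2) lies in no bag, so the decomposition is invalid.

No — edge (4,2) lies in no bag.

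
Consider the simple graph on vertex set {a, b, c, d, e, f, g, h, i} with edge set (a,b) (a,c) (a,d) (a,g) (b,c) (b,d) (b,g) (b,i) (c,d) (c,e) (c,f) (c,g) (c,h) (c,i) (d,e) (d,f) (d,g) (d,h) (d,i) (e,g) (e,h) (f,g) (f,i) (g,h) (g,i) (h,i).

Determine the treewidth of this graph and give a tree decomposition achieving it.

Treewidth 4.
One such decomposition:
Bags: B1 = {b, c, d, g, i}  B2 = {a, b, c, d, g}  B3 = {c, d, f, g, i}  B4 = {c, d, g, h, i}  B5 = {c, d, e, g, h}
Tree: B1–B2, B1–B3, B1–B4, B4–B5

Every bag has size at most 5, so the width is 5 − 1 = 4 and tw(G) ≤ 4. On the other hand G contains the 5-clique {c, d, e, g, h}. A clique must lie in a single bag of any decomposition, so no decomposition can have width below 4. The upper and lower bounds meet at 4, so that is the treewidth.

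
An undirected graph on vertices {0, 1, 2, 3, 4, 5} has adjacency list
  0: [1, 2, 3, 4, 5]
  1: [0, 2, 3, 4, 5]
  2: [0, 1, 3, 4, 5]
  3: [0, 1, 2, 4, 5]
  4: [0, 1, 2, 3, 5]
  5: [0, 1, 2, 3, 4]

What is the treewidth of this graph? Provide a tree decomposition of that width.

Treewidth 5.
One optimal decomposition is:
Bags: B1 = {0, 1, 2, 3, 4, 5}
Tree: (single bag)

With just one bag of size 6, the width is 6 − 1 = 5, so tw(G) ≤ 5. Conversely, {0, 1, 2, 3, 4, 5} is a clique of size 6, and the vertices of any clique must share a bag in every tree decomposition; so some bag has ≥ 6 vertices and tw(G) ≥ 5. Therefore the treewidth is 5.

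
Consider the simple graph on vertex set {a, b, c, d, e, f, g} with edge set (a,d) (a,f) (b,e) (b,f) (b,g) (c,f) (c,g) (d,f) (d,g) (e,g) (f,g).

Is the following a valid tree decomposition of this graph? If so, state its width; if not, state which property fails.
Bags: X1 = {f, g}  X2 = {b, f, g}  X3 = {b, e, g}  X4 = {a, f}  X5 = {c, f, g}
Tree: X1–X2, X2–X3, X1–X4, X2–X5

A tree decomposition must satisfy three properties: every vertex lies in some bag; for every edge, both endpoints lie together in some bag; and for every vertex, the bags containing it form a connected subtree. Here vertex d appears in no bag, so the decomposition is invalid.

No — vertex d appears in no bag.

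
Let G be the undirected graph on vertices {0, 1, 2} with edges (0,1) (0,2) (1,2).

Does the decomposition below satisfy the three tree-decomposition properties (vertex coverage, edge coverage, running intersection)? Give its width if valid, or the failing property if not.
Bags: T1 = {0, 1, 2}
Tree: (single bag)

Every vertex of G appears in some bag (union = {0, 1, 2}); every edge is covered by a bag; and for each vertex v the set of bags containing v is connected in the bag tree. The decomposition is therefore valid. The largest bag has 3 vertices, so the width is 2.

Yes; width 2.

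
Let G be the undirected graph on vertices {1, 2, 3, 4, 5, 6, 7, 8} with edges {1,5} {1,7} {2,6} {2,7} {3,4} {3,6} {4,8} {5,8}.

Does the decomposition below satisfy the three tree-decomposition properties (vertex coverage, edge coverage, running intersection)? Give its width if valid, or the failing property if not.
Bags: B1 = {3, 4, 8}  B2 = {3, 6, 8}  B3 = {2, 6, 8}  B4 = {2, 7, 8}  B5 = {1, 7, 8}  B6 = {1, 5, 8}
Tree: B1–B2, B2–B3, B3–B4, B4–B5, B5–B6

Vertex coverage: the bags together contain {1, 2, 3, 4, 5, 6, 7, 8}, the full vertex set. Edge coverage: each edge of G has both endpoints in at least one bag. Running intersection: for every vertex, the bags containing it form a connected subtree. All three properties hold, so this is a valid tree decomposition of width max|bag| − 1 = 2, and hence tw(G) ≤ 2.

Yes; width 2.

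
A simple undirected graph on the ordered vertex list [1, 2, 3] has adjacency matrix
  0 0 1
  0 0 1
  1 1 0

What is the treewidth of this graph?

A width-1 tree decomposition is:
Bags: B1 = {1, 3}  B2 = {2, 3}
Tree: B1–B2
The largest bag has 2 vertices, giving width 1; this decomposition certifies tw(G) ≤ 1. G has an edge, so its treewidth is at least 1. The upper and lower bounds meet at 1, so that is the treewidth.

1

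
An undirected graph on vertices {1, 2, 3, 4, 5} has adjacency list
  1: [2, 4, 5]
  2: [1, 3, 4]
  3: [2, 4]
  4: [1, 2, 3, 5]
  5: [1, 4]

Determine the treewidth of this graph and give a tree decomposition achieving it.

Treewidth 2.
Bags: B1 = {2, 3, 4}  B2 = {1, 2, 4}  B3 = {1, 4, 5}
Tree: B1–B2, B2–B3

Each bag holds 3 vertices, so the decomposition has width 2, which upper-bounds the treewidth. On the other hand G contains the 3-clique {1, 2, 4}. A clique must lie in a single bag of any decomposition, so no decomposition can have width below 2. Combining the bounds, tw(G) = 2.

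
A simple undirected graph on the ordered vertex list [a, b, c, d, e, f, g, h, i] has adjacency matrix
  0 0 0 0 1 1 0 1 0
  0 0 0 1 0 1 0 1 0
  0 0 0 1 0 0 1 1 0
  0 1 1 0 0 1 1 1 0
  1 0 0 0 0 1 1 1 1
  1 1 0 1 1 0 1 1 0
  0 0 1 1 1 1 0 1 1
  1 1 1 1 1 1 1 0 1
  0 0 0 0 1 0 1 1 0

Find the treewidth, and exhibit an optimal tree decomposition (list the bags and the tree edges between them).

Each bag holds 4 vertices, so the decomposition has width 3, which upper-bounds the treewidth. Conversely, {c, d, g, h} is a clique of size 4, and the vertices of any clique must share a bag in every tree decomposition; so some bag has ≥ 4 vertices and tw(G) ≥ 3. Combining the bounds, tw(G) = 3.

Treewidth 3.
Bags: B1 = {a, e, f, h}  B2 = {e, f, g, h}  B3 = {d, f, g, h}  B4 = {e, g, h, i}  B5 = {b, d, f, h}  B6 = {c, d, g, h}
Tree: B1–B2, B2–B3, B2–B4, B3–B5, B3–B6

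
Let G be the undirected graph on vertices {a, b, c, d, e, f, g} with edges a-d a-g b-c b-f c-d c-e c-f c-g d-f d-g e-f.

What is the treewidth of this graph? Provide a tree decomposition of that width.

Treewidth 2.
Bags: B1 = {c, d, f}  B2 = {c, d, g}  B3 = {c, e, f}  B4 = {a, d, g}  B5 = {b, c, f}
Tree: B1–B2, B1–B3, B2–B4, B3–B5

The largest bag has 3 vertices, giving width 2; this decomposition certifies tw(G) ≤ 2. For the lower bound, the 3 vertices {c, d, g} are pairwise adjacent, and any tree decomposition puts a clique entirely inside one bag — forcing width ≥ 2. Hence tw(G) = 2 exactly.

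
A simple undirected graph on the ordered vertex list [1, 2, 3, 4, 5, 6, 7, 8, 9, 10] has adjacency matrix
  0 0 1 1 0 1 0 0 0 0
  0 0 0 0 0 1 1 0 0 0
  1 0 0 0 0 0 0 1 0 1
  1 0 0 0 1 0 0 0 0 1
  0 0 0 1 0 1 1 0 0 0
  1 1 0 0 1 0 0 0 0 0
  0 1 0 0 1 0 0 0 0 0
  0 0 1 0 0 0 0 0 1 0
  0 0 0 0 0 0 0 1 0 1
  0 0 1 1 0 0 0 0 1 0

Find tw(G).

2

A width-2 tree decomposition is:
Bags: B1 = {2, 5, 7}  B2 = {2, 5, 6}  B3 = {4, 5, 6}  B4 = {1, 4, 6}  B5 = {1, 4, 10}  B6 = {1, 3, 10}  B7 = {3, 9, 10}  B8 = {3, 8, 9}
Tree: B1–B2, B2–B3, B3–B4, B4–B5, B5–B6, B6–B7, B7–B8
Every bag has size at most 3, so the width is 3 − 1 = 2 and tw(G) ≤ 2. For the lower bound, G contains the cycle 7–2–6–5–7, so G is not a forest; only forests have treewidth ≤ 1, hence tw(G) ≥ 2. Combining the bounds, tw(G) = 2.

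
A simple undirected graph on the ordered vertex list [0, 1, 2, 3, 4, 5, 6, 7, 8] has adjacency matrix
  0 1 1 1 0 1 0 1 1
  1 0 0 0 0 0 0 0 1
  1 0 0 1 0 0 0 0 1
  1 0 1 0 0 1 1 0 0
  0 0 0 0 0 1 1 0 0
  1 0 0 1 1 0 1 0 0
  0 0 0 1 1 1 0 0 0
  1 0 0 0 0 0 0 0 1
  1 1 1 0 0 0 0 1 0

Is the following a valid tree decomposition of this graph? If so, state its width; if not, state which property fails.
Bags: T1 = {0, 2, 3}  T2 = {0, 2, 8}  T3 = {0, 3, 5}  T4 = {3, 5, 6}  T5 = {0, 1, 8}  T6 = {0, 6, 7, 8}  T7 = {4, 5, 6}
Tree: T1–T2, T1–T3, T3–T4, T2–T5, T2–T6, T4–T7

A tree decomposition must satisfy three properties: every vertex lies in some bag; for every edge, both endpoints lie together in some bag; and for every vertex, the bags containing it form a connected subtree. Here bags containing vertex 6 are not connected in the tree, so the decomposition is invalid.

No — bags containing vertex 6 are not connected in the tree.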